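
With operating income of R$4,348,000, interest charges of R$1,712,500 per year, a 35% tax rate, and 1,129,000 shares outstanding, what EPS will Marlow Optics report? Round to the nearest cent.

Interest = R$1,712,500.00, so EBT = R$4,348,000 − R$1,712,500.00 = R$2,635,500.00.
After tax at 35%: net income = R$2,635,500.00 × 0.65 = R$1,713,075.00.
EPS = R$1,713,075.00 ÷ 1,129,000 = R$1.52.

R$1.52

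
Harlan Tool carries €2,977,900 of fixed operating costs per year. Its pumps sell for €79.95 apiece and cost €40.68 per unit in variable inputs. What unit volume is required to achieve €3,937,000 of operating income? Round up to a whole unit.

Contribution margin per unit = €79.95 − €40.68 = €39.27.
Required volume = (fixed costs + target profit) ÷ CM = (€2,977,900 + €3,937,000) ÷ €39.27 = 176,086.07, so 176,087 pumps.

176,087 pumps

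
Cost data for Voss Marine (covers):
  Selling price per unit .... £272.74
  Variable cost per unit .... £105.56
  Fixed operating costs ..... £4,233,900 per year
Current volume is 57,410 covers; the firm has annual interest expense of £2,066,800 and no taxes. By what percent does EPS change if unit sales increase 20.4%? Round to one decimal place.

+59.4%

Total contribution margin = 57,410 × £167.18 = £9,597,803.80.
Operating income = contribution − fixed costs = £9,597,803.80 − £4,233,900 = £5,363,903.80.
After interest of £2,066,800.00, pre-tax earnings = £3,297,103.80.
Degree of combined leverage = contribution ÷ (EBIT − I) = £9,597,803.80 ÷ £3,297,103.80 = 2.9110.
EPS therefore changes by 2.9110 × (+20.4%) = +59.4%.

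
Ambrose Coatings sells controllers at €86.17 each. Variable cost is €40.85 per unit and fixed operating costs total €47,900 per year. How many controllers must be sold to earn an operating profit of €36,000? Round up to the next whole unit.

Each unit contributes €86.17 − €40.85 = €45.32.
Need Q such that Q × €45.32 − €47,900 = €36,000, i.e. Q = €83,900 / €45.32 = 1,851.28 → 1,852.

1,852 controllers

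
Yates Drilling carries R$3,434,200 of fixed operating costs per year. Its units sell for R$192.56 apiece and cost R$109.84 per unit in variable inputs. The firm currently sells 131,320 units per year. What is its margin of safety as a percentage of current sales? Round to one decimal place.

Unit CM = price − variable cost = R$192.56 − R$109.84 = R$82.72. Break-even units = R$3,434,200 ÷ R$82.72 = 41,515.96; break-even revenue = 41,515.96 × R$192.56 = R$7,994,312.77.
Current sales = 131,320 × R$192.56 = R$25,286,979.20.
Margin of safety = (R$25,286,979.20 − R$7,994,312.77) ÷ R$25,286,979.20 = 68.4%.

68.4%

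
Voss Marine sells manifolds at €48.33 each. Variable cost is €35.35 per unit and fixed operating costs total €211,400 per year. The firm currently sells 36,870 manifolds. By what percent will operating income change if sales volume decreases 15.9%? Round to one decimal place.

-28.5%

Contribution at this volume is 36,870 × €12.98 = €478,572.60.
Operating income = contribution − fixed costs = €478,572.60 − €211,400 = €267,172.60.
So DOL = total CM / EBIT = €478,572.60 / €267,172.60 = 1.7912.
Operating income changes by 1.7912 × -15.9% = -28.5%.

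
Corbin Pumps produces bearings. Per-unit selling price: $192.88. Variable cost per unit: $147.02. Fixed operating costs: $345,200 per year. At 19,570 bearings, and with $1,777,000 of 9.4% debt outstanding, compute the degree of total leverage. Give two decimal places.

2.33

Contribution at this volume is 19,570 × $45.86 = $897,480.20.
EBIT = $897,480.20 − $345,200 = $552,280.20. Interest = $167,038.00, so EBIT − I = $385,242.20.
Degree of total leverage = total CM / (EBIT − interest) = $897,480.20 / $385,242.20 = 2.3297.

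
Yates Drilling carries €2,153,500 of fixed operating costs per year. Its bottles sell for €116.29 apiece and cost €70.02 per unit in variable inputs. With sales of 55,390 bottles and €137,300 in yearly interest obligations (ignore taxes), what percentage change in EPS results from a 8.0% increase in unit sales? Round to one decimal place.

Total contribution margin = 55,390 × €46.27 = €2,562,895.30.
Subtracting fixed costs: EBIT = €2,562,895.30 − €2,153,500 = €409,395.30.
After interest of €137,300.00, pre-tax earnings = €272,095.30.
DCL = total CM / (EBIT − I) = €2,562,895.30 / €272,095.30 = 9.4191.
%ΔEPS = DCL × %ΔSales = 9.4191 × +8.0% = +75.4%.

+75.4%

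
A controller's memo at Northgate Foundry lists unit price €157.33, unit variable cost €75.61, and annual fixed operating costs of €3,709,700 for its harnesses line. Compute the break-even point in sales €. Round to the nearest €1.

€7,142,035

CM per unit = €157.33 − €75.61 = €81.72; CM ratio = €81.72 / €157.33 = 0.5194.
Break-even revenue = fixed costs × price ÷ CM = €3,709,700 × €157.33 ÷ €81.72 = €7,142,035.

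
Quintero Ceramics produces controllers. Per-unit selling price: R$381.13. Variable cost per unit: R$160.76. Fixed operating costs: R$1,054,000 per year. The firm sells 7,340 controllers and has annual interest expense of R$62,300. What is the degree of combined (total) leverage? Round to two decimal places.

3.23

Total contribution margin = 7,340 × R$220.37 = R$1,617,515.80.
Operating income = contribution − fixed costs = R$1,617,515.80 − R$1,054,000 = R$563,515.80. Interest = R$62,300.00, so EBIT − I = R$501,215.80.
DCL = contribution ÷ (EBIT − I) = R$1,617,515.80 ÷ R$501,215.80 = 3.2272.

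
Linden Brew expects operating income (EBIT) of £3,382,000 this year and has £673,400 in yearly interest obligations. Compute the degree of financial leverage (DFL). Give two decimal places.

Interest = £673,400.00.
DFL = EBIT ÷ (EBIT − I) = £3,382,000 ÷ (£3,382,000 − £673,400.00) = £3,382,000 ÷ £2,708,600.00 = 1.2486.

1.25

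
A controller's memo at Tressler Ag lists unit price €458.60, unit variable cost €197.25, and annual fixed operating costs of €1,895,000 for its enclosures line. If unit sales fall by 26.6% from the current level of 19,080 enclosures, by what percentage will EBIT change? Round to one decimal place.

At 19,080 units, contribution = 19,080 × €261.35 = €4,986,558.00.
Subtracting fixed costs: EBIT = €4,986,558.00 − €1,895,000 = €3,091,558.00.
So DOL = total CM / EBIT = €4,986,558.00 / €3,091,558.00 = 1.6130.
Operating income changes by 1.6130 × -26.6% = -42.9%.

-42.9%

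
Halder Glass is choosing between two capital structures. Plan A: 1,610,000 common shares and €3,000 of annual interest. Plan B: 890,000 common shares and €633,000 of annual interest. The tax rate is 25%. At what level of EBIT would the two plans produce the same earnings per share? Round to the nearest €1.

€1,411,750

At indifference, (EBIT − 3,000)(1 − t)/1,610,000 = (EBIT − 633,000)(1 − t)/890,000.
Cancelling (1 − t) and cross-multiplying: 890,000·(EBIT − 3,000) = 1,610,000·(EBIT − 633,000).
EBIT × (1,610,000 − 890,000) = 633,000 × 1,610,000 − 3,000 × 890,000 = 1,016,460,000,000, so EBIT = 1,016,460,000,000 ÷ 720,000 = 1,411,750.00.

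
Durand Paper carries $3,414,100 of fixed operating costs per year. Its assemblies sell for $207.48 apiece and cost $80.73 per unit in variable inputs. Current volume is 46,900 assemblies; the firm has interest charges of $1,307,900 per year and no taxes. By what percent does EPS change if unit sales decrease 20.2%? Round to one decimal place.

Contribution at this volume is 46,900 × $126.75 = $5,944,575.00.
Operating income = contribution − fixed costs = $5,944,575.00 − $3,414,100 = $2,530,475.00.
Interest = $1,307,900.00, so EBIT − I = $1,222,575.00.
DCL = total CM / (EBIT − I) = $5,944,575.00 / $1,222,575.00 = 4.8623.
%ΔEPS = DCL × %ΔSales = 4.8623 × -20.2% = -98.2%.

-98.2%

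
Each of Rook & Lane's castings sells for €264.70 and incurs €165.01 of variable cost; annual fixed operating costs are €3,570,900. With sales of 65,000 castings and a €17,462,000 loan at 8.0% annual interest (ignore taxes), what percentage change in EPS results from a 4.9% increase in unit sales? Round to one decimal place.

+21.0%

Contribution at this volume is 65,000 × €99.69 = €6,479,850.00.
Operating income = contribution − fixed costs = €6,479,850.00 − €3,570,900 = €2,908,950.00.
After interest of €1,396,960.00, pre-tax earnings = €1,511,990.00.
Degree of combined leverage = contribution ÷ (EBIT − I) = €6,479,850.00 ÷ €1,511,990.00 = 4.2856.
%ΔEPS = DCL × %ΔSales = 4.2856 × +4.9% = +21.0%.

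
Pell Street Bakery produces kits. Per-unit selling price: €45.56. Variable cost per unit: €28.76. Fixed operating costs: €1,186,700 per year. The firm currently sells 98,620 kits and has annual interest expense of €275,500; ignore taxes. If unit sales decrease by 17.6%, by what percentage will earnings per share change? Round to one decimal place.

-149.8%

At 98,620 units, contribution = 98,620 × €16.80 = €1,656,816.00.
Operating income = contribution − fixed costs = €1,656,816.00 − €1,186,700 = €470,116.00.
After interest of €275,500.00, pre-tax earnings = €194,616.00.
Degree of combined leverage = contribution ÷ (EBIT − I) = €1,656,816.00 ÷ €194,616.00 = 8.5133.
%ΔEPS = DCL × %ΔSales = 8.5133 × -17.6% = -149.8%.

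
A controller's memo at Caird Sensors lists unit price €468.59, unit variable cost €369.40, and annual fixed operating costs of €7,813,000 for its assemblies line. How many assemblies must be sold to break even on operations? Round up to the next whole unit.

78,769 assemblies

Unit CM = price − variable cost = €468.59 − €369.40 = €99.19.
Break-even Q = €7,813,000 / €99.19 = 78,768.02 → 78,769 assemblies.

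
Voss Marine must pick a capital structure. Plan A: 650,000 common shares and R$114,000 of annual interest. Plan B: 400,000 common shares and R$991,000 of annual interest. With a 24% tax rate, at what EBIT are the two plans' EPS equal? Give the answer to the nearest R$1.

Set EPS_A = EPS_B: (EBIT − R$114,000)(1 − 0.24) ÷ 650,000 = (EBIT − R$991,000)(1 − 0.24) ÷ 400,000.
The (1 − t) factor cancels: (EBIT − 114,000) × 400,000 = (EBIT − 991,000) × 650,000.
Solving, EBIT = (991,000·650,000 − 114,000·400,000) / (650,000 − 400,000) = 598,550,000,000 / 250,000 = 2,394,200.00.

R$2,394,200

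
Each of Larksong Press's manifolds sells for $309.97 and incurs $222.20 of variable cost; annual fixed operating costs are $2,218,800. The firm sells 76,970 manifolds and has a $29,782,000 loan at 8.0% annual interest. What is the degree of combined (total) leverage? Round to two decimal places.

3.14

At 76,970 units, contribution = 76,970 × $87.77 = $6,755,656.90.
EBIT = $6,755,656.90 − $2,218,800 = $4,536,856.90. Interest = $2,382,560.00.
DOL = $6,755,656.90 ÷ $4,536,856.90 = 1.4891; DFL = $4,536,856.90 ÷ $2,154,296.90 = 2.1060.
DCL = DOL × DFL = 1.4891 × 2.1060 = 3.1360.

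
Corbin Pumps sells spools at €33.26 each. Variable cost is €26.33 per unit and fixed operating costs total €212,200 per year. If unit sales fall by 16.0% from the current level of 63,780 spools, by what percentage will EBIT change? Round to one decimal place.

Total contribution margin = 63,780 × €6.93 = €441,995.40.
Operating income = contribution − fixed costs = €441,995.40 − €212,200 = €229,795.40.
Degree of operating leverage = €441,995.40 / €229,795.40 = 1.9234.
%ΔEBIT = DOL × %ΔSales = 1.9234 × -16.0% = -30.8%.

-30.8%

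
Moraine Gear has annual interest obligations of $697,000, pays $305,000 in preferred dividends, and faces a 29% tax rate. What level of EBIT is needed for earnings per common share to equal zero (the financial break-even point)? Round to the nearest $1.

$1,126,577

Preferred dividends are paid after tax, so their pre-tax equivalent is $305,000 ÷ (1 − 0.29) = $429,577.46.
Financial break-even EBIT = interest + D_p ÷ (1 − t) = $697,000 + $429,577.46 = $1,126,577.46.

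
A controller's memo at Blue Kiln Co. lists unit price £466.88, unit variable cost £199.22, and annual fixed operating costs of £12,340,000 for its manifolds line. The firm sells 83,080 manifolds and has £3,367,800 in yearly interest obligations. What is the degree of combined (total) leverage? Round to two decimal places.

Total contribution margin = 83,080 × £267.66 = £22,237,192.80.
Operating income = contribution − fixed costs = £22,237,192.80 − £12,340,000 = £9,897,192.80. Interest = £3,367,800.00, so EBIT − I = £6,529,392.80.
DCL = contribution ÷ (EBIT − I) = £22,237,192.80 ÷ £6,529,392.80 = 3.4057.

3.41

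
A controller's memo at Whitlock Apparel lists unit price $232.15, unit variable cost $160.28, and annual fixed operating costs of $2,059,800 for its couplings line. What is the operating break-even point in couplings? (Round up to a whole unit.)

28,661 couplings

Contribution margin per unit = $232.15 − $160.28 = $71.87.
Units to break even: $2,059,800 ÷ $71.87 = 28,660.08, rounded up to 28,661.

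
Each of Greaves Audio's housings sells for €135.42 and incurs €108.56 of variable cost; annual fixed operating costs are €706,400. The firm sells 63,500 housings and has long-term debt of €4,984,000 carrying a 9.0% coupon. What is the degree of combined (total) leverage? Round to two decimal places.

3.10

Contribution at this volume is 63,500 × €26.86 = €1,705,610.00.
Operating income = contribution − fixed costs = €1,705,610.00 − €706,400 = €999,210.00. Interest = €448,560.00.
DOL = €1,705,610.00 ÷ €999,210.00 = 1.7070; DFL = €999,210.00 ÷ €550,650.00 = 1.8146.
DCL = DOL × DFL = 1.7070 × 1.8146 = 3.0975.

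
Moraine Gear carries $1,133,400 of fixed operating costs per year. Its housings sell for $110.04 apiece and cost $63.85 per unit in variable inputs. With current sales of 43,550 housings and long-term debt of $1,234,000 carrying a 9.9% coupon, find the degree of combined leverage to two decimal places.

Contribution at this volume is 43,550 × $46.19 = $2,011,574.50.
Operating income = contribution − fixed costs = $2,011,574.50 − $1,133,400 = $878,174.50. Interest = $122,166.00.
DOL = $2,011,574.50 ÷ $878,174.50 = 2.2906; DFL = $878,174.50 ÷ $756,008.50 = 1.1616.
DCL = DOL × DFL = 2.2906 × 1.1616 = 2.6608.

2.66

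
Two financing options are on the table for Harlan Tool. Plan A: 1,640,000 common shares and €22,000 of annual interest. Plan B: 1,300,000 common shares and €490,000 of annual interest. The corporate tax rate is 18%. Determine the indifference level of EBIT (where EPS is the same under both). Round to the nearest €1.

€2,279,412

At indifference, (EBIT − 22,000)(1 − t)/1,640,000 = (EBIT − 490,000)(1 − t)/1,300,000.
The (1 − t) factor cancels: (EBIT − 22,000) × 1,300,000 = (EBIT − 490,000) × 1,640,000.
Solving, EBIT = (490,000·1,640,000 − 22,000·1,300,000) / (1,640,000 − 1,300,000) = 775,000,000,000 / 340,000 = 2,279,411.76.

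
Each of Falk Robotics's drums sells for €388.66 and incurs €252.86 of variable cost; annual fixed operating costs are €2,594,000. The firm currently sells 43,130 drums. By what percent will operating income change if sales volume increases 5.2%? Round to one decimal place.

+9.3%

Contribution at this volume is 43,130 × €135.80 = €5,857,054.00.
Operating income = contribution − fixed costs = €5,857,054.00 − €2,594,000 = €3,263,054.00.
DOL = contribution ÷ EBIT = €5,857,054.00 ÷ €3,263,054.00 = 1.7950.
Operating income changes by 1.7950 × +5.2% = +9.3%.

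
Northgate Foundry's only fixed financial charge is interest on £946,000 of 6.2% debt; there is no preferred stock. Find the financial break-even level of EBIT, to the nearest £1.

Annual interest = 6.2% × £946,000 = £58,652.00.
With no preferred dividends, EPS = 0 when EBIT exactly covers interest, so the financial break-even EBIT is £58,652.00.

£58,652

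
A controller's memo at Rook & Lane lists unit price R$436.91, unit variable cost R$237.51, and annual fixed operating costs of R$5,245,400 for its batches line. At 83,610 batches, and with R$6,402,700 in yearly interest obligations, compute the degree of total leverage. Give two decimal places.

3.32

At 83,610 units, contribution = 83,610 × R$199.40 = R$16,671,834.00.
Subtracting fixed costs: EBIT = R$16,671,834.00 − R$5,245,400 = R$11,426,434.00. Interest = R$6,402,700.00, so EBIT − I = R$5,023,734.00.
Degree of total leverage = total CM / (EBIT − interest) = R$16,671,834.00 / R$5,023,734.00 = 3.3186.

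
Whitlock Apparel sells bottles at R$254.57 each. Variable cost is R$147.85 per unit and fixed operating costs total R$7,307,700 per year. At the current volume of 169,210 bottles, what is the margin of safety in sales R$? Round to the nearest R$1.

R$25,643,994

Each unit contributes R$254.57 − R$147.85 = R$106.72. Break-even units = R$7,307,700 ÷ R$106.72 = 68,475.45; break-even revenue = 68,475.45 × R$254.57 = R$17,431,795.25.
Actual sales revenue = 169,210 × R$254.57 = R$43,075,789.70.
Margin of safety = R$43,075,789.70 − R$17,431,795.25 = R$25,643,994.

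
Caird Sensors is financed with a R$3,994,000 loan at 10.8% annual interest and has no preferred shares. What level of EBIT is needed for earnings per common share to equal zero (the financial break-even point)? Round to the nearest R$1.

R$431,352

Annual interest = 10.8% × R$3,994,000 = R$431,352.00.
With no preferred dividends, EPS = 0 when EBIT exactly covers interest, so the financial break-even EBIT is R$431,352.00.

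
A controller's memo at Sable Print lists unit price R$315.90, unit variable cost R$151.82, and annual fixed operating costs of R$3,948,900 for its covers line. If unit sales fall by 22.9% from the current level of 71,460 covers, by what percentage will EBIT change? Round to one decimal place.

Total contribution margin = 71,460 × R$164.08 = R$11,725,156.80.
EBIT = R$11,725,156.80 − R$3,948,900 = R$7,776,256.80.
Degree of operating leverage = R$11,725,156.80 / R$7,776,256.80 = 1.5078.
So EBIT moves 1.5078 × (-22.9%) = -34.5%.

-34.5%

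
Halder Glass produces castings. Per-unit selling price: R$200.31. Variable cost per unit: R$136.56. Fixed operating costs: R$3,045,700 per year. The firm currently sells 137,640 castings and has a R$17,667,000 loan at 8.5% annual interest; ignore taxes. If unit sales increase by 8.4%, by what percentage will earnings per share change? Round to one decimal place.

+17.4%

Total contribution margin = 137,640 × R$63.75 = R$8,774,550.00.
Subtracting fixed costs: EBIT = R$8,774,550.00 − R$3,045,700 = R$5,728,850.00.
After interest of R$1,501,695.00, pre-tax earnings = R$4,227,155.00.
Degree of combined leverage = contribution ÷ (EBIT − I) = R$8,774,550.00 ÷ R$4,227,155.00 = 2.0758.
%ΔEPS = DCL × %ΔSales = 2.0758 × +8.4% = +17.4%.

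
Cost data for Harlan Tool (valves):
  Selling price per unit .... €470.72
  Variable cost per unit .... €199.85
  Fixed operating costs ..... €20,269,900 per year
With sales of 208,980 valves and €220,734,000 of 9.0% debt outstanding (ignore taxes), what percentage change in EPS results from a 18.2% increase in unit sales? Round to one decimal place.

+62.6%

At 208,980 units, contribution = 208,980 × €270.87 = €56,606,412.60.
Subtracting fixed costs: EBIT = €56,606,412.60 − €20,269,900 = €36,336,512.60.
Interest = €19,866,060.00, so EBIT − I = €16,470,452.60.
DCL = total CM / (EBIT − I) = €56,606,412.60 / €16,470,452.60 = 3.4368.
EPS therefore changes by 3.4368 × (+18.2%) = +62.6%.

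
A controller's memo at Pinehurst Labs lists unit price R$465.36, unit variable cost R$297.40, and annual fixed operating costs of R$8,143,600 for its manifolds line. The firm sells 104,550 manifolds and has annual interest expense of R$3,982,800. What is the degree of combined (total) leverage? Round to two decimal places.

Total contribution margin = 104,550 × R$167.96 = R$17,560,218.00.
Operating income = contribution − fixed costs = R$17,560,218.00 − R$8,143,600 = R$9,416,618.00. Interest = R$3,982,800.00.
DOL = R$17,560,218.00 ÷ R$9,416,618.00 = 1.8648; DFL = R$9,416,618.00 ÷ R$5,433,818.00 = 1.7330.
Combined leverage = 1.8648 × 1.7330 = 3.2317.

3.23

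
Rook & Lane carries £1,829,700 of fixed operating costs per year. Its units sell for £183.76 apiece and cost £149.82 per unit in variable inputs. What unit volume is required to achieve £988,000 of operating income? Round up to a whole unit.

Unit CM = price − variable cost = £183.76 − £149.82 = £33.94.
Required volume = (fixed costs + target profit) ÷ CM = (£1,829,700 + £988,000) ÷ £33.94 = 83,020.04, so 83,021 units.

83,021 units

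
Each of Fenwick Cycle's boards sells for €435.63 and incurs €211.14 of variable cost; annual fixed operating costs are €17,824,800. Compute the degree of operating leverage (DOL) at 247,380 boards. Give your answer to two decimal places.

1.47

Total contribution margin = 247,380 × €224.49 = €55,534,336.20.
Subtracting fixed costs: EBIT = €55,534,336.20 − €17,824,800 = €37,709,536.20.
Degree of operating leverage = €55,534,336.20 / €37,709,536.20 = 1.4727.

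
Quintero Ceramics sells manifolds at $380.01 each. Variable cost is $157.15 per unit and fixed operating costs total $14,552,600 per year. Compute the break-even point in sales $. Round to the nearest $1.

$24,814,384

Contribution margin per unit = $380.01 − $157.15 = $222.86, a CM ratio of $222.86 ÷ $380.01 = 0.5865.
Break-even sales = FC ÷ CM ratio = $14,552,600 × $380.01 / $222.86 = $24,814,384.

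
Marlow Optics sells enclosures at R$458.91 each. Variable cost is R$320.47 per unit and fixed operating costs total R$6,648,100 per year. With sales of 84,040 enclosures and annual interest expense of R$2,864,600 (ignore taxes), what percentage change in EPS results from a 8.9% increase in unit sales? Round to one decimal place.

+48.8%

Contribution at this volume is 84,040 × R$138.44 = R$11,634,497.60.
EBIT = R$11,634,497.60 − R$6,648,100 = R$4,986,397.60.
Interest = R$2,864,600.00, so EBIT − I = R$2,121,797.60.
DCL = total CM / (EBIT − I) = R$11,634,497.60 / R$2,121,797.60 = 5.4833.
%ΔEPS = DCL × %ΔSales = 5.4833 × +8.9% = +48.8%.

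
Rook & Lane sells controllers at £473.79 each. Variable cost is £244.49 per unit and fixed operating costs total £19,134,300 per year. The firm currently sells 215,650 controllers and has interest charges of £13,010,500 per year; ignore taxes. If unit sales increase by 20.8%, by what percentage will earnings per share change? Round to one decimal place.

Total contribution margin = 215,650 × £229.30 = £49,448,545.00.
Subtracting fixed costs: EBIT = £49,448,545.00 − £19,134,300 = £30,314,245.00.
After interest of £13,010,500.00, pre-tax earnings = £17,303,745.00.
Degree of combined leverage = contribution ÷ (EBIT − I) = £49,448,545.00 ÷ £17,303,745.00 = 2.8577.
EPS therefore changes by 2.8577 × (+20.8%) = +59.4%.

+59.4%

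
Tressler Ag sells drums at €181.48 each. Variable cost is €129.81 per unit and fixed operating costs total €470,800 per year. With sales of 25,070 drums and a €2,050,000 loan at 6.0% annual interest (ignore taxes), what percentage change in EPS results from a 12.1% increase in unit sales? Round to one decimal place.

Total contribution margin = 25,070 × €51.67 = €1,295,366.90.
Operating income = contribution − fixed costs = €1,295,366.90 − €470,800 = €824,566.90.
Interest = €123,000.00, so EBIT − I = €701,566.90.
DCL = total CM / (EBIT − I) = €1,295,366.90 / €701,566.90 = 1.8464.
%ΔEPS = DCL × %ΔSales = 1.8464 × +12.1% = +22.3%.

+22.3%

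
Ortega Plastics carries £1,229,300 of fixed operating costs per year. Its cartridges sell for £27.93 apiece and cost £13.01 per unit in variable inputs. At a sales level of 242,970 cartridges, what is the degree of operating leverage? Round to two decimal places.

1.51

At 242,970 units, contribution = 242,970 × £14.92 = £3,625,112.40.
Operating income = contribution − fixed costs = £3,625,112.40 − £1,229,300 = £2,395,812.40.
Degree of operating leverage = £3,625,112.40 / £2,395,812.40 = 1.5131.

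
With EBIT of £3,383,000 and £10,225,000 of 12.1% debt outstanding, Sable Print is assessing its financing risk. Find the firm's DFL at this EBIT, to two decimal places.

1.58

Annual interest charges come to £1,237,225.00.
DFL = EBIT ÷ (EBIT − I) = £3,383,000 ÷ (£3,383,000 − £1,237,225.00) = £3,383,000 ÷ £2,145,775.00 = 1.5766.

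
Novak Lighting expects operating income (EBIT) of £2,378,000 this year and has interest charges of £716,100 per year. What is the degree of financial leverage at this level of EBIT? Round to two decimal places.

Interest = £716,100.00.
Degree of financial leverage = EBIT / (EBIT − interest) = £2,378,000 / £1,661,900.00 = 1.4309.

1.43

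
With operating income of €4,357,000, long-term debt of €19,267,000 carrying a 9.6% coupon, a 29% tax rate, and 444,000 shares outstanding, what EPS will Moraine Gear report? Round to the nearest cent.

Pre-tax income = €4,357,000 − €1,849,632.00 = €2,507,368.00.
After tax at 29%: net income = €2,507,368.00 × 0.71 = €1,780,231.28.
Per share: €1,780,231.28 / 444,000 shares = €4.01.

€4.01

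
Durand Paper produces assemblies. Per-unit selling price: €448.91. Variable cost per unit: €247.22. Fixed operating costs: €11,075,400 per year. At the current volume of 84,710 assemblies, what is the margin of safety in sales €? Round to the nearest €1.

Unit CM = price − variable cost = €448.91 − €247.22 = €201.69. Break-even units = €11,075,400 ÷ €201.69 = 54,912.99; break-even revenue = 54,912.99 × €448.91 = €24,650,988.22.
Current sales = 84,710 × €448.91 = €38,027,166.10.
Margin of safety = €38,027,166.10 − €24,650,988.22 = €13,376,178.

€13,376,178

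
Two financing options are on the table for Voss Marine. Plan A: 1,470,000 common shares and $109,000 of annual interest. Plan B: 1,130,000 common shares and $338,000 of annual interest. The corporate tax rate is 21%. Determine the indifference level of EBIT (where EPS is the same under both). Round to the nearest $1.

$1,099,088

Set EPS_A = EPS_B: (EBIT − $109,000)(1 − 0.21) ÷ 1,470,000 = (EBIT − $338,000)(1 − 0.21) ÷ 1,130,000.
The (1 − t) factor cancels: (EBIT − 109,000) × 1,130,000 = (EBIT − 338,000) × 1,470,000.
EBIT × (1,470,000 − 1,130,000) = 338,000 × 1,470,000 − 109,000 × 1,130,000 = 373,690,000,000, so EBIT = 373,690,000,000 ÷ 340,000 = 1,099,088.24.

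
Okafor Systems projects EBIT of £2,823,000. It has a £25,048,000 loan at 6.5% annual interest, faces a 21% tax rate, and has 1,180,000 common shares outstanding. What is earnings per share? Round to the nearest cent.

Pre-tax income = £2,823,000 − £1,628,120.00 = £1,194,880.00.
Net income = £1,194,880.00 × (1 − 0.21) = £943,955.20.
EPS = £943,955.20 ÷ 1,180,000 = £0.80.

£0.80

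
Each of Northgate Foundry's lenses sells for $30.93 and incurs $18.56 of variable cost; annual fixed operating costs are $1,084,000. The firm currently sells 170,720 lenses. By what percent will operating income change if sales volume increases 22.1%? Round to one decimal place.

Total contribution margin = 170,720 × $12.37 = $2,111,806.40.
EBIT = $2,111,806.40 − $1,084,000 = $1,027,806.40.
DOL = contribution ÷ EBIT = $2,111,806.40 ÷ $1,027,806.40 = 2.0547.
Operating income changes by 2.0547 × +22.1% = +45.4%.

+45.4%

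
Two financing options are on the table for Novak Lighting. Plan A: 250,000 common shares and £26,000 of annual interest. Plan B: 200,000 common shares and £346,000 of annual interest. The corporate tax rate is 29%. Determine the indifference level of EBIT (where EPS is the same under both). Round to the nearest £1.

At indifference, (EBIT − 26,000)(1 − t)/250,000 = (EBIT − 346,000)(1 − t)/200,000.
Cancelling (1 − t) and cross-multiplying: 200,000·(EBIT − 26,000) = 250,000·(EBIT − 346,000).
EBIT × (250,000 − 200,000) = 346,000 × 250,000 − 26,000 × 200,000 = 81,300,000,000, so EBIT = 81,300,000,000 ÷ 50,000 = 1,626,000.00.

£1,626,000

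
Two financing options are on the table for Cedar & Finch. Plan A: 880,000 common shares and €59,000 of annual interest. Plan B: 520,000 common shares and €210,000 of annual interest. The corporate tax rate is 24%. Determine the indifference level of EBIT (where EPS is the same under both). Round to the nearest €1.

Set EPS_A = EPS_B: (EBIT − €59,000)(1 − 0.24) ÷ 880,000 = (EBIT − €210,000)(1 − 0.24) ÷ 520,000.
The (1 − t) factor cancels: (EBIT − 59,000) × 520,000 = (EBIT − 210,000) × 880,000.
Solving, EBIT = (210,000·880,000 − 59,000·520,000) / (880,000 − 520,000) = 154,120,000,000 / 360,000 = 428,111.11.

€428,111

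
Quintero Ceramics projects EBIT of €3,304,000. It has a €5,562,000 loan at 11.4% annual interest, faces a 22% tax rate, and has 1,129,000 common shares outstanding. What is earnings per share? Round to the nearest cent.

€1.84

Pre-tax income = €3,304,000 − €634,068.00 = €2,669,932.00.
Net income = €2,669,932.00 × (1 − 0.22) = €2,082,546.96.
Per share: €2,082,546.96 / 1,129,000 shares = €1.84.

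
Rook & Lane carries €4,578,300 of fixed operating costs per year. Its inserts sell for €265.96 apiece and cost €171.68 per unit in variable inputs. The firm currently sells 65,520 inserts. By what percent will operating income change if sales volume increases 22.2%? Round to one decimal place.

+85.8%

Total contribution margin = 65,520 × €94.28 = €6,177,225.60.
Subtracting fixed costs: EBIT = €6,177,225.60 − €4,578,300 = €1,598,925.60.
So DOL = total CM / EBIT = €6,177,225.60 / €1,598,925.60 = 3.8634.
%ΔEBIT = DOL × %ΔSales = 3.8634 × +22.2% = +85.8%.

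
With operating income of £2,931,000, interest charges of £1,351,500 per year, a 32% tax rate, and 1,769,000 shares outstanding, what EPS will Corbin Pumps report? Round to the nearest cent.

£0.61

Interest = £1,351,500.00, so EBT = £2,931,000 − £1,351,500.00 = £1,579,500.00.
After tax at 32%: net income = £1,579,500.00 × 0.68 = £1,074,060.00.
Per share: £1,074,060.00 / 1,769,000 shares = £0.61.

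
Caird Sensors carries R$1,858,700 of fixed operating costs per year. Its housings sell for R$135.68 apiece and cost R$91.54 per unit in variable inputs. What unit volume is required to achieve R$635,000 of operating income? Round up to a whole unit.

56,496 housings

Unit CM = price − variable cost = R$135.68 − R$91.54 = R$44.14.
Need Q such that Q × R$44.14 − R$1,858,700 = R$635,000, i.e. Q = R$2,493,700 / R$44.14 = 56,495.24 → 56,496.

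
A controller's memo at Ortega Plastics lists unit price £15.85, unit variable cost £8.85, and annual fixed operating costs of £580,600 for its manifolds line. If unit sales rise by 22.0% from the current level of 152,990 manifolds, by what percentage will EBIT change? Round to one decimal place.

Contribution at this volume is 152,990 × £7.00 = £1,070,930.00.
Subtracting fixed costs: EBIT = £1,070,930.00 − £580,600 = £490,330.00.
Degree of operating leverage = £1,070,930.00 / £490,330.00 = 2.1841.
Operating income changes by 2.1841 × +22.0% = +48.1%.

+48.1%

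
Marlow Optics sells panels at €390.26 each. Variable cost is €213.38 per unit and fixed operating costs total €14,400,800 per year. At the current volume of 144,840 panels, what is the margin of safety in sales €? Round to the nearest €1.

€24,751,987

Each unit contributes €390.26 − €213.38 = €176.88. Break-even units = €14,400,800 ÷ €176.88 = 81,415.65; break-even revenue = 81,415.65 × €390.26 = €31,773,271.19.
Actual sales revenue = 144,840 × €390.26 = €56,525,258.40.
Margin of safety = €56,525,258.40 − €31,773,271.19 = €24,751,987.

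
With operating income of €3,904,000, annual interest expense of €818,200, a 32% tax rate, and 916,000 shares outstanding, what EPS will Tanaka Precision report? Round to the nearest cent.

€2.29

Interest = €818,200.00, so EBT = €3,904,000 − €818,200.00 = €3,085,800.00.
Net income = €3,085,800.00 × (1 − 0.32) = €2,098,344.00.
Per share: €2,098,344.00 / 916,000 shares = €2.29.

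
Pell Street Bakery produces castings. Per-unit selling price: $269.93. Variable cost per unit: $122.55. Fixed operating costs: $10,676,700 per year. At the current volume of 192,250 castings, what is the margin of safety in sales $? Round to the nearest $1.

Each unit contributes $269.93 − $122.55 = $147.38. Break-even units = $10,676,700 ÷ $147.38 = 72,443.34; break-even revenue = 72,443.34 × $269.93 = $19,554,631.78.
Actual sales revenue = 192,250 × $269.93 = $51,894,042.50.
Margin of safety = $51,894,042.50 − $19,554,631.78 = $32,339,411.

$32,339,411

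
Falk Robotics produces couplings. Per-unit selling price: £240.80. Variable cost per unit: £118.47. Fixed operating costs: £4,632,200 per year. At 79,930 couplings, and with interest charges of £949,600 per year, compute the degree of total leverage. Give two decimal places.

At 79,930 units, contribution = 79,930 × £122.33 = £9,777,836.90.
EBIT = £9,777,836.90 − £4,632,200 = £5,145,636.90. Interest = £949,600.00.
DOL = £9,777,836.90 ÷ £5,145,636.90 = 1.9002; DFL = £5,145,636.90 ÷ £4,196,036.90 = 1.2263.
DCL = DOL × DFL = 1.9002 × 1.2263 = 2.3302.

2.33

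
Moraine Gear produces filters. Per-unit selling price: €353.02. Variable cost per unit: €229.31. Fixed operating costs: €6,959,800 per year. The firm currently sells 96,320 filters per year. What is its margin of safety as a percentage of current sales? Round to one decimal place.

Unit CM = price − variable cost = €353.02 − €229.31 = €123.71. Break-even units = €6,959,800 ÷ €123.71 = 56,258.99; break-even revenue = 56,258.99 × €353.02 = €19,860,549.64.
Current sales = 96,320 × €353.02 = €34,002,886.40.
Margin of safety = (€34,002,886.40 − €19,860,549.64) ÷ €34,002,886.40 = 41.6%.

41.6%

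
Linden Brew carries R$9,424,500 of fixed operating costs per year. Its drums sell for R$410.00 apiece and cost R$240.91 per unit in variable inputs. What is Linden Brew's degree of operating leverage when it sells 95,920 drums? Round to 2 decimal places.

Contribution at this volume is 95,920 × R$169.09 = R$16,219,112.80.
EBIT = R$16,219,112.80 − R$9,424,500 = R$6,794,612.80.
So DOL = total CM / EBIT = R$16,219,112.80 / R$6,794,612.80 = 2.3871.

2.39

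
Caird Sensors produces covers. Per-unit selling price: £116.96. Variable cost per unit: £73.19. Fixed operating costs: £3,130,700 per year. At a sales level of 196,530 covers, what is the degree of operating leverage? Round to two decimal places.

Contribution at this volume is 196,530 × £43.77 = £8,602,118.10.
Operating income = contribution − fixed costs = £8,602,118.10 − £3,130,700 = £5,471,418.10.
DOL = contribution ÷ EBIT = £8,602,118.10 ÷ £5,471,418.10 = 1.5722.

1.57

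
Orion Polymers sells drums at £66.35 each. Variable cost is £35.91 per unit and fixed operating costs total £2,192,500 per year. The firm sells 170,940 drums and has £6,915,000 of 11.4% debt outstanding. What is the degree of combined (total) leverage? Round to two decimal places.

At 170,940 units, contribution = 170,940 × £30.44 = £5,203,413.60.
EBIT = £5,203,413.60 − £2,192,500 = £3,010,913.60. Interest = £788,310.00.
DOL = £5,203,413.60 ÷ £3,010,913.60 = 1.7282; DFL = £3,010,913.60 ÷ £2,222,603.60 = 1.3547.
DCL = DOL × DFL = 1.7282 × 1.3547 = 2.3412.

2.34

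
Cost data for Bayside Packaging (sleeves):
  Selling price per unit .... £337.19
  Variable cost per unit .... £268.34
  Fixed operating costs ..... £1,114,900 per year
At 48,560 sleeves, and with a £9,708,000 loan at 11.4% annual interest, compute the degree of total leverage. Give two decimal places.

2.98

At 48,560 units, contribution = 48,560 × £68.85 = £3,343,356.00.
Operating income = contribution − fixed costs = £3,343,356.00 − £1,114,900 = £2,228,456.00. Interest = £1,106,712.00, so EBIT − I = £1,121,744.00.
DCL = contribution ÷ (EBIT − I) = £3,343,356.00 ÷ £1,121,744.00 = 2.9805.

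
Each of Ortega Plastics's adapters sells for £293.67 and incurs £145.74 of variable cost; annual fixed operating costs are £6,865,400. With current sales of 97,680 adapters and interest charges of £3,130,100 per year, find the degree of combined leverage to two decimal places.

Total contribution margin = 97,680 × £147.93 = £14,449,802.40.
Operating income = contribution − fixed costs = £14,449,802.40 − £6,865,400 = £7,584,402.40. Interest = £3,130,100.00.
DOL = £14,449,802.40 ÷ £7,584,402.40 = 1.9052; DFL = £7,584,402.40 ÷ £4,454,302.40 = 1.7027.
DCL = DOL × DFL = 1.9052 × 1.7027 = 3.2440.

3.24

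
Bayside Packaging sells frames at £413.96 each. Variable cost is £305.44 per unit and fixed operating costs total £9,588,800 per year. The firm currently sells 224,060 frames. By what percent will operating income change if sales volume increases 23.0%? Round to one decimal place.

At 224,060 units, contribution = 224,060 × £108.52 = £24,314,991.20.
EBIT = £24,314,991.20 − £9,588,800 = £14,726,191.20.
So DOL = total CM / EBIT = £24,314,991.20 / £14,726,191.20 = 1.6511.
Operating income changes by 1.6511 × +23.0% = +38.0%.

+38.0%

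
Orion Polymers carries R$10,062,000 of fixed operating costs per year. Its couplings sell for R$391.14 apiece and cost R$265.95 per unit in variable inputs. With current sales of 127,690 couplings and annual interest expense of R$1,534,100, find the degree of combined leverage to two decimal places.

3.64

Contribution at this volume is 127,690 × R$125.19 = R$15,985,511.10.
EBIT = R$15,985,511.10 − R$10,062,000 = R$5,923,511.10. Interest = R$1,534,100.00.
DOL = R$15,985,511.10 ÷ R$5,923,511.10 = 2.6987; DFL = R$5,923,511.10 ÷ R$4,389,411.10 = 1.3495.
DCL = DOL × DFL = 2.6987 × 1.3495 = 3.6419.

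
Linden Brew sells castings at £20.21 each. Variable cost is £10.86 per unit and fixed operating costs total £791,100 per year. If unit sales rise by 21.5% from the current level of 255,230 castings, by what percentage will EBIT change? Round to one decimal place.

+32.2%

Contribution at this volume is 255,230 × £9.35 = £2,386,400.50.
EBIT = £2,386,400.50 − £791,100 = £1,595,300.50.
DOL = contribution ÷ EBIT = £2,386,400.50 ÷ £1,595,300.50 = 1.4959.
Operating income changes by 1.4959 × +21.5% = +32.2%.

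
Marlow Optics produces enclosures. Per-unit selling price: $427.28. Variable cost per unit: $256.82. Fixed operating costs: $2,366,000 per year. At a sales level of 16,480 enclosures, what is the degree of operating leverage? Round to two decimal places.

Contribution at this volume is 16,480 × $170.46 = $2,809,180.80.
Subtracting fixed costs: EBIT = $2,809,180.80 − $2,366,000 = $443,180.80.
DOL = contribution ÷ EBIT = $2,809,180.80 ÷ $443,180.80 = 6.3387.

6.34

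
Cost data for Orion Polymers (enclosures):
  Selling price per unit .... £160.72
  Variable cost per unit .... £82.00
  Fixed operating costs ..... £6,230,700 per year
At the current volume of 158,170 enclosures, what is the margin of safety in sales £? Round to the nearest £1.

£12,700,070

Contribution margin per unit = £160.72 − £82.00 = £78.72. Break-even units = £6,230,700 ÷ £78.72 = 79,150.15; break-even revenue = 79,150.15 × £160.72 = £12,721,012.50.
Actual sales revenue = 158,170 × £160.72 = £25,421,082.40.
Margin of safety = £25,421,082.40 − £12,721,012.50 = £12,700,070.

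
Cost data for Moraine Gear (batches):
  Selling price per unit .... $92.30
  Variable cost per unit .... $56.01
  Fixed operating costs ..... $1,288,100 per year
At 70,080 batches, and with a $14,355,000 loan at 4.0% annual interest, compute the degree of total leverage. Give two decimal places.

3.74

Total contribution margin = 70,080 × $36.29 = $2,543,203.20.
Operating income = contribution − fixed costs = $2,543,203.20 − $1,288,100 = $1,255,103.20. Interest = $574,200.00.
DOL = $2,543,203.20 ÷ $1,255,103.20 = 2.0263; DFL = $1,255,103.20 ÷ $680,903.20 = 1.8433.
DCL = DOL × DFL = 2.0263 × 1.8433 = 3.7351.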